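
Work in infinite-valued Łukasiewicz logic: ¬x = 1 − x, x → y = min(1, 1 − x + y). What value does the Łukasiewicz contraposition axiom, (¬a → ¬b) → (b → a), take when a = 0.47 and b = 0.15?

1.00

¬a = 1 − 0.47 = 0.53
¬b = 1 − 0.15 = 0.85
¬a → ¬b = min(1, 1 − 0.53 + 0.85) = min(1, 1.32) = 1.00
b → a = min(1, 1 − 0.15 + 0.47) = min(1, 1.32) = 1.00
(¬a → ¬b) → (b → a) = min(1, 1 − 1.00 + 1.00) = min(1, 1.00) = 1.00
(As expected: an axiom of Ł∞, always 1.)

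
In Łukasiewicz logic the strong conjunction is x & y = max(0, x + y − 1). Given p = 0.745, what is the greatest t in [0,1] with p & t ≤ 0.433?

The residuum of the Łukasiewicz t-norm gives the supremum: min(1, 1 − 0.745 + 0.433).
1 − 0.745 + 0.433 = 0.688, so t = min(1, 0.688) = 0.688.
Check: 0.745 & 0.688 = max(0, 0.433) = 0.433 ≤ 0.433.

0.688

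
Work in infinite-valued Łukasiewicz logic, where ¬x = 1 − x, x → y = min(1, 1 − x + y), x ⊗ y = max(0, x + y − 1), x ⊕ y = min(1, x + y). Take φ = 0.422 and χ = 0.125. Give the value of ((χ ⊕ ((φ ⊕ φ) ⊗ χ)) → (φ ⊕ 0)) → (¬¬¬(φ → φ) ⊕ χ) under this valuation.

0.125

φ ⊕ φ = min(1, 0.422 + 0.422) = min(1, 0.844) = 0.844
(φ ⊕ φ) ⊗ χ = max(0, 0.844 + 0.125 − 1) = max(0, -0.031) = 0.000
χ ⊕ ((φ ⊕ φ) ⊗ χ) = min(1, 0.125 + 0.000) = min(1, 0.125) = 0.125
φ ⊕ 0 = min(1, 0.422 + 0.000) = min(1, 0.422) = 0.422
(χ ⊕ ((φ ⊕ φ) ⊗ χ)) → (φ ⊕ 0) = min(1, 1 − 0.125 + 0.422) = min(1, 1.297) = 1.000
φ → φ = min(1, 1 − 0.422 + 0.422) = min(1, 1.000) = 1.000
¬(φ → φ) = 1 − 1.000 = 0.000
¬¬(φ → φ) = 1 − 0.000 = 1.000
¬¬¬(φ → φ) = 1 − 1.000 = 0.000
¬¬¬(φ → φ) ⊕ χ = min(1, 0.000 + 0.125) = min(1, 0.125) = 0.125
((χ ⊕ ((φ ⊕ φ) ⊗ χ)) → (φ ⊕ 0)) → (¬¬¬(φ → φ) ⊕ χ) = min(1, 1 − 1.000 + 0.125) = min(1, 0.125) = 0.125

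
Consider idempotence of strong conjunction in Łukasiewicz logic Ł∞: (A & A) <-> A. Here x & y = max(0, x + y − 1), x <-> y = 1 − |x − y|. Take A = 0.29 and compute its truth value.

A & A = max(0, 0.29 + 0.29 − 1) = max(0, -0.42) = 0.00
(A & A) <-> A = 1 − |0.00 − 0.29| = 1 − 0.29 = 0.71
(The value 0.71 < 1 shows this instance is not satisfied; fails in Ł∞ since a ⊗ a = max(0, 2a−1) ≠ a in general.)

0.71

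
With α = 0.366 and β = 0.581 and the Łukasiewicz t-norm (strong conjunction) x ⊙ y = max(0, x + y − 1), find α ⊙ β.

0.000

α ⊙ β = max(0, 0.366 + 0.581 − 1) = max(0, -0.053) = 0.000
For comparison, the Gödel (minimum) t-norm min(x, y) would give 0.366.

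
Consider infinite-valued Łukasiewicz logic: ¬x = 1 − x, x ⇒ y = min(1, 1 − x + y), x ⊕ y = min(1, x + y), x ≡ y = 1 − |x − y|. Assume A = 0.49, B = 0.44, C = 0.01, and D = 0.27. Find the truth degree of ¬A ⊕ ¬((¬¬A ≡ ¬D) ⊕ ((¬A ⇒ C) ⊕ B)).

0.51

¬A = 1 − 0.49 = 0.51
¬¬A = 1 − 0.51 = 0.49
¬D = 1 − 0.27 = 0.73
¬¬A ≡ ¬D = 1 − |0.49 − 0.73| = 1 − 0.24 = 0.76
¬A ⇒ C = min(1, 1 − 0.51 + 0.01) = min(1, 0.50) = 0.50
(¬A ⇒ C) ⊕ B = min(1, 0.50 + 0.44) = min(1, 0.94) = 0.94
(¬¬A ≡ ¬D) ⊕ ((¬A ⇒ C) ⊕ B) = min(1, 0.76 + 0.94) = min(1, 1.70) = 1.00
¬((¬¬A ≡ ¬D) ⊕ ((¬A ⇒ C) ⊕ B)) = 1 − 1.00 = 0.00
¬A ⊕ ¬((¬¬A ≡ ¬D) ⊕ ((¬A ⇒ C) ⊕ B)) = min(1, 0.51 + 0.00) = min(1, 0.51) = 0.51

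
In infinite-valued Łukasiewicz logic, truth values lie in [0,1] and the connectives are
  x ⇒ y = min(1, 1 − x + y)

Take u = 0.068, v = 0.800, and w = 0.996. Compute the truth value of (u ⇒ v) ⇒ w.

u ⇒ v = min(1, 1 − 0.068 + 0.800) = min(1, 1.732) = 1.000
(u ⇒ v) ⇒ w = min(1, 1 − 1.000 + 0.996) = min(1, 0.996) = 0.996

0.996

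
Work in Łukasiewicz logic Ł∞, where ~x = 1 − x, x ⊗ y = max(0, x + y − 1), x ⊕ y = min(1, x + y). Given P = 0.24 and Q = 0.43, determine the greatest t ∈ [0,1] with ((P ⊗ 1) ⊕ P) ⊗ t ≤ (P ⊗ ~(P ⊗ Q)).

0.76

P ⊗ 1 = max(0, 0.24 + 1.00 − 1) = max(0, 0.24) = 0.24
(P ⊗ 1) ⊕ P = min(1, 0.24 + 0.24) = min(1, 0.48) = 0.48
So the left factor is (P ⊗ 1) ⊕ P = 0.48.
P ⊗ Q = max(0, 0.24 + 0.43 − 1) = max(0, -0.33) = 0.00
~(P ⊗ Q) = 1 − 0.00 = 1.00
P ⊗ ~(P ⊗ Q) = max(0, 0.24 + 1.00 − 1) = max(0, 0.24) = 0.24
So the right-hand bound is P ⊗ ~(P ⊗ Q) = 0.24.
The residuum of the Łukasiewicz t-norm gives the supremum: min(1, 1 − 0.48 + 0.24).
1 − 0.48 + 0.24 = 0.76, so t = min(1, 0.76) = 0.76.
Check: 0.48 ⊗ 0.76 = max(0, 0.24) = 0.24 ≤ 0.24.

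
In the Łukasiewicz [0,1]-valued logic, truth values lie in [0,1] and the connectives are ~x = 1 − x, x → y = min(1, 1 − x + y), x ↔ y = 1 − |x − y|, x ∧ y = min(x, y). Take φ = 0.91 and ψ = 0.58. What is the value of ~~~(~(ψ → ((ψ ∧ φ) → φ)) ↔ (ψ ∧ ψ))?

0.58

ψ ∧ φ = min(0.58, 0.91) = 0.58
(ψ ∧ φ) → φ = min(1, 1 − 0.58 + 0.91) = min(1, 1.33) = 1.00
ψ → ((ψ ∧ φ) → φ) = min(1, 1 − 0.58 + 1.00) = min(1, 1.42) = 1.00
~(ψ → ((ψ ∧ φ) → φ)) = 1 − 1.00 = 0.00
ψ ∧ ψ = min(0.58, 0.58) = 0.58
~(ψ → ((ψ ∧ φ) → φ)) ↔ (ψ ∧ ψ) = 1 − |0.00 − 0.58| = 1 − 0.58 = 0.42
~(~(ψ → ((ψ ∧ φ) → φ)) ↔ (ψ ∧ ψ)) = 1 − 0.42 = 0.58
~~(~(ψ → ((ψ ∧ φ) → φ)) ↔ (ψ ∧ ψ)) = 1 − 0.58 = 0.42
~~~(~(ψ → ((ψ ∧ φ) → φ)) ↔ (ψ ∧ ψ)) = 1 − 0.42 = 0.58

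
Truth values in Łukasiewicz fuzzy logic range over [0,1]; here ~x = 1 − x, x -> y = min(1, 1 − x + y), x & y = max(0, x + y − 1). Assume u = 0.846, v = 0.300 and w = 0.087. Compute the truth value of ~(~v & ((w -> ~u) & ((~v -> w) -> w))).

0.600

~v = 1 − 0.300 = 0.700
~u = 1 − 0.846 = 0.154
w -> ~u = min(1, 1 − 0.087 + 0.154) = min(1, 1.067) = 1.000
~v -> w = min(1, 1 − 0.700 + 0.087) = min(1, 0.387) = 0.387
(~v -> w) -> w = min(1, 1 − 0.387 + 0.087) = min(1, 0.700) = 0.700
(w -> ~u) & ((~v -> w) -> w) = max(0, 1.000 + 0.700 − 1) = max(0, 0.700) = 0.700
~v & ((w -> ~u) & ((~v -> w) -> w)) = max(0, 0.700 + 0.700 − 1) = max(0, 0.400) = 0.400
~(~v & ((w -> ~u) & ((~v -> w) -> w))) = 1 − 0.400 = 0.600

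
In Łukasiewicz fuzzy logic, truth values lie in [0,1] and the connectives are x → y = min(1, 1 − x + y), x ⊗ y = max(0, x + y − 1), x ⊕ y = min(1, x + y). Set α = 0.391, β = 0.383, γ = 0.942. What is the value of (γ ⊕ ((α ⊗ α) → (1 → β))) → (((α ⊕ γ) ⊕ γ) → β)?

α ⊗ α = max(0, 0.391 + 0.391 − 1) = max(0, -0.218) = 0.000
1 → β = min(1, 1 − 1.000 + 0.383) = min(1, 0.383) = 0.383
(α ⊗ α) → (1 → β) = min(1, 1 − 0.000 + 0.383) = min(1, 1.383) = 1.000
γ ⊕ ((α ⊗ α) → (1 → β)) = min(1, 0.942 + 1.000) = min(1, 1.942) = 1.000
α ⊕ γ = min(1, 0.391 + 0.942) = min(1, 1.333) = 1.000
(α ⊕ γ) ⊕ γ = min(1, 1.000 + 0.942) = min(1, 1.942) = 1.000
((α ⊕ γ) ⊕ γ) → β = min(1, 1 − 1.000 + 0.383) = min(1, 0.383) = 0.383
(γ ⊕ ((α ⊗ α) → (1 → β))) → (((α ⊕ γ) ⊕ γ) → β) = min(1, 1 − 1.000 + 0.383) = min(1, 0.383) = 0.383

0.383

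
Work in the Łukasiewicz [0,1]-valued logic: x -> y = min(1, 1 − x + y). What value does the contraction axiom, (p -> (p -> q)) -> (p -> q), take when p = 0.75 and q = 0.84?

p -> q = min(1, 1 − 0.75 + 0.84) = min(1, 1.09) = 1.00
p -> (p -> q) = min(1, 1 − 0.75 + 1.00) = min(1, 1.25) = 1.00
(p -> (p -> q)) -> (p -> q) = min(1, 1 − 1.00 + 1.00) = min(1, 1.00) = 1.00

1.00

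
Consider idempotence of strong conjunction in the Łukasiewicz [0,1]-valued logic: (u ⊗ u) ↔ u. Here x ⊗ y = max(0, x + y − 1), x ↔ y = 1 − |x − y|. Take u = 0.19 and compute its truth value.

u ⊗ u = max(0, 0.19 + 0.19 − 1) = max(0, -0.62) = 0.00
(u ⊗ u) ↔ u = 1 − |0.00 − 0.19| = 1 − 0.19 = 0.81
(The value 0.81 < 1 shows this instance is not satisfied; fails in Ł∞ since a ⊗ a = max(0, 2a−1) ≠ a in general.)

0.81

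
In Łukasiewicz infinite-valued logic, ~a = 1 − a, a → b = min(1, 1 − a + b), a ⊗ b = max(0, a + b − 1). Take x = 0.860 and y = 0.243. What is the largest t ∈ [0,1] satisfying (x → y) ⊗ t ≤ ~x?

x → y = min(1, 1 − 0.860 + 0.243) = min(1, 0.383) = 0.383
So the left factor is x → y = 0.383.
~x = 1 − 0.860 = 0.140
So the right-hand bound is ~x = 0.140.
The residuum of the Łukasiewicz t-norm gives the supremum: min(1, 1 − 0.383 + 0.140).
1 − 0.383 + 0.140 = 0.757, so t = min(1, 0.757) = 0.757.
Check: 0.383 ⊗ 0.757 = max(0, 0.140) = 0.140 ≤ 0.140.

0.757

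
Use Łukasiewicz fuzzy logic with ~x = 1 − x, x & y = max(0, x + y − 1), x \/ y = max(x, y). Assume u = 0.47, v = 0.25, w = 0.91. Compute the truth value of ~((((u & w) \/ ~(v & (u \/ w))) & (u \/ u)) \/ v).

u & w = max(0, 0.47 + 0.91 − 1) = max(0, 0.38) = 0.38
u \/ w = max(0.47, 0.91) = 0.91
v & (u \/ w) = max(0, 0.25 + 0.91 − 1) = max(0, 0.16) = 0.16
~(v & (u \/ w)) = 1 − 0.16 = 0.84
(u & w) \/ ~(v & (u \/ w)) = max(0.38, 0.84) = 0.84
u \/ u = max(0.47, 0.47) = 0.47
((u & w) \/ ~(v & (u \/ w))) & (u \/ u) = max(0, 0.84 + 0.47 − 1) = max(0, 0.31) = 0.31
(((u & w) \/ ~(v & (u \/ w))) & (u \/ u)) \/ v = max(0.31, 0.25) = 0.31
~((((u & w) \/ ~(v & (u \/ w))) & (u \/ u)) \/ v) = 1 − 0.31 = 0.69

0.69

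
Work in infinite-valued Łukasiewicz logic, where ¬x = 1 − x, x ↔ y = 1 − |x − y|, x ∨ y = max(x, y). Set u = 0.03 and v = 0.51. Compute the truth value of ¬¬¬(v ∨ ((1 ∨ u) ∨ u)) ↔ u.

1 ∨ u = max(1.00, 0.03) = 1.00
(1 ∨ u) ∨ u = max(1.00, 0.03) = 1.00
v ∨ ((1 ∨ u) ∨ u) = max(0.51, 1.00) = 1.00
¬(v ∨ ((1 ∨ u) ∨ u)) = 1 − 1.00 = 0.00
¬¬(v ∨ ((1 ∨ u) ∨ u)) = 1 − 0.00 = 1.00
¬¬¬(v ∨ ((1 ∨ u) ∨ u)) = 1 − 1.00 = 0.00
¬¬¬(v ∨ ((1 ∨ u) ∨ u)) ↔ u = 1 − |0.00 − 0.03| = 1 − 0.03 = 0.97

0.97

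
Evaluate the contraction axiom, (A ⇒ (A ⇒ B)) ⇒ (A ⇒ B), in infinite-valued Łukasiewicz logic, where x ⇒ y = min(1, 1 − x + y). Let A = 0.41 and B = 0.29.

0.88

A ⇒ B = min(1, 1 − 0.41 + 0.29) = min(1, 0.88) = 0.88
A ⇒ (A ⇒ B) = min(1, 1 − 0.41 + 0.88) = min(1, 1.47) = 1.00
(A ⇒ (A ⇒ B)) ⇒ (A ⇒ B) = min(1, 1 − 1.00 + 0.88) = min(1, 0.88) = 0.88
(The value 0.88 < 1 shows this instance is not satisfied; fails in Ł∞ (the t-norm is not idempotent).)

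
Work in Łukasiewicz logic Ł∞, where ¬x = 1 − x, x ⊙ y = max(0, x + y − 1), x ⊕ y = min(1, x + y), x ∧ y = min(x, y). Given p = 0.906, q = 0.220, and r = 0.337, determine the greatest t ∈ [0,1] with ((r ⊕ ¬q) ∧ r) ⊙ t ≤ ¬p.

¬q = 1 − 0.220 = 0.780
r ⊕ ¬q = min(1, 0.337 + 0.780) = min(1, 1.117) = 1.000
(r ⊕ ¬q) ∧ r = min(1.000, 0.337) = 0.337
So the left factor is (r ⊕ ¬q) ∧ r = 0.337.
¬p = 1 − 0.906 = 0.094
So the right-hand bound is ¬p = 0.094.
The residuum of the Łukasiewicz t-norm gives the supremum: min(1, 1 − 0.337 + 0.094).
1 − 0.337 + 0.094 = 0.757, so t = min(1, 0.757) = 0.757.
Check: 0.337 ⊙ 0.757 = max(0, 0.094) = 0.094 ≤ 0.094.

0.757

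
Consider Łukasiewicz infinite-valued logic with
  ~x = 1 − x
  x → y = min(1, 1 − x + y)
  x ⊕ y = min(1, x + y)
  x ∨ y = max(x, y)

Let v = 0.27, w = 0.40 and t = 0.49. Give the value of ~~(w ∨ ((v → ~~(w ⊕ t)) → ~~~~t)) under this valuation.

w ⊕ t = min(1, 0.40 + 0.49) = min(1, 0.89) = 0.89
~(w ⊕ t) = 1 − 0.89 = 0.11
~~(w ⊕ t) = 1 − 0.11 = 0.89
v → ~~(w ⊕ t) = min(1, 1 − 0.27 + 0.89) = min(1, 1.62) = 1.00
~t = 1 − 0.49 = 0.51
~~t = 1 − 0.51 = 0.49
~~~t = 1 − 0.49 = 0.51
~~~~t = 1 − 0.51 = 0.49
(v → ~~(w ⊕ t)) → ~~~~t = min(1, 1 − 1.00 + 0.49) = min(1, 0.49) = 0.49
w ∨ ((v → ~~(w ⊕ t)) → ~~~~t) = max(0.40, 0.49) = 0.49
~(w ∨ ((v → ~~(w ⊕ t)) → ~~~~t)) = 1 − 0.49 = 0.51
~~(w ∨ ((v → ~~(w ⊕ t)) → ~~~~t)) = 1 − 0.51 = 0.49

0.49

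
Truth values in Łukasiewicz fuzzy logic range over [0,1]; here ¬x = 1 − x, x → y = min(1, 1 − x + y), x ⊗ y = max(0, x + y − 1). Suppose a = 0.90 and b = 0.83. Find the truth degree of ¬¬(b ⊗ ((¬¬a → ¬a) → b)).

0.83

¬a = 1 − 0.90 = 0.10
¬¬a = 1 − 0.10 = 0.90
¬¬a → ¬a = min(1, 1 − 0.90 + 0.10) = min(1, 0.20) = 0.20
(¬¬a → ¬a) → b = min(1, 1 − 0.20 + 0.83) = min(1, 1.63) = 1.00
b ⊗ ((¬¬a → ¬a) → b) = max(0, 0.83 + 1.00 − 1) = max(0, 0.83) = 0.83
¬(b ⊗ ((¬¬a → ¬a) → b)) = 1 − 0.83 = 0.17
¬¬(b ⊗ ((¬¬a → ¬a) → b)) = 1 − 0.17 = 0.83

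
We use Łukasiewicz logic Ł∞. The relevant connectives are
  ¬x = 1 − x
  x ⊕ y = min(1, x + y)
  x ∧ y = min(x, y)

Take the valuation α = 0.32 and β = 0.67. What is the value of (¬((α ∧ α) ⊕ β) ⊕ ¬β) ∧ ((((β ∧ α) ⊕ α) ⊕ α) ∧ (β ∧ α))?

α ∧ α = min(0.32, 0.32) = 0.32
(α ∧ α) ⊕ β = min(1, 0.32 + 0.67) = min(1, 0.99) = 0.99
¬((α ∧ α) ⊕ β) = 1 − 0.99 = 0.01
¬β = 1 − 0.67 = 0.33
¬((α ∧ α) ⊕ β) ⊕ ¬β = min(1, 0.01 + 0.33) = min(1, 0.34) = 0.34
β ∧ α = min(0.67, 0.32) = 0.32
(β ∧ α) ⊕ α = min(1, 0.32 + 0.32) = min(1, 0.64) = 0.64
((β ∧ α) ⊕ α) ⊕ α = min(1, 0.64 + 0.32) = min(1, 0.96) = 0.96
(((β ∧ α) ⊕ α) ⊕ α) ∧ (β ∧ α) = min(0.96, 0.32) = 0.32
(¬((α ∧ α) ⊕ β) ⊕ ¬β) ∧ ((((β ∧ α) ⊕ α) ⊕ α) ∧ (β ∧ α)) = min(0.34, 0.32) = 0.32

0.32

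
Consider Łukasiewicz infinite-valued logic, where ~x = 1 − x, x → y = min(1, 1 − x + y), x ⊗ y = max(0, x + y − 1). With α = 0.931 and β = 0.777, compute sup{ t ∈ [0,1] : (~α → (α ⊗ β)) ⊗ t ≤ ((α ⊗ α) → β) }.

~α = 1 − 0.931 = 0.069
α ⊗ β = max(0, 0.931 + 0.777 − 1) = max(0, 0.708) = 0.708
~α → (α ⊗ β) = min(1, 1 − 0.069 + 0.708) = min(1, 1.639) = 1.000
So the left factor is ~α → (α ⊗ β) = 1.000.
α ⊗ α = max(0, 0.931 + 0.931 − 1) = max(0, 0.862) = 0.862
(α ⊗ α) → β = min(1, 1 − 0.862 + 0.777) = min(1, 0.915) = 0.915
So the right-hand bound is (α ⊗ α) → β = 0.915.
The residuum of the Łukasiewicz t-norm gives the supremum: min(1, 1 − 1.000 + 0.915).
1 − 1.000 + 0.915 = 0.915, so t = min(1, 0.915) = 0.915.
Check: 1.000 ⊗ 0.915 = max(0, 0.915) = 0.915 ≤ 0.915.

0.915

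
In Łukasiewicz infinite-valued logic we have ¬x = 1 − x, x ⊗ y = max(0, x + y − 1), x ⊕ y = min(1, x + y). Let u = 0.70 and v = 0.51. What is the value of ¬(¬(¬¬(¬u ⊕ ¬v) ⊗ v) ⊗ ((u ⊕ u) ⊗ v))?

¬u = 1 − 0.70 = 0.30
¬v = 1 − 0.51 = 0.49
¬u ⊕ ¬v = min(1, 0.30 + 0.49) = min(1, 0.79) = 0.79
¬(¬u ⊕ ¬v) = 1 − 0.79 = 0.21
¬¬(¬u ⊕ ¬v) = 1 − 0.21 = 0.79
¬¬(¬u ⊕ ¬v) ⊗ v = max(0, 0.79 + 0.51 − 1) = max(0, 0.30) = 0.30
¬(¬¬(¬u ⊕ ¬v) ⊗ v) = 1 − 0.30 = 0.70
u ⊕ u = min(1, 0.70 + 0.70) = min(1, 1.40) = 1.00
(u ⊕ u) ⊗ v = max(0, 1.00 + 0.51 − 1) = max(0, 0.51) = 0.51
¬(¬¬(¬u ⊕ ¬v) ⊗ v) ⊗ ((u ⊕ u) ⊗ v) = max(0, 0.70 + 0.51 − 1) = max(0, 0.21) = 0.21
¬(¬(¬¬(¬u ⊕ ¬v) ⊗ v) ⊗ ((u ⊕ u) ⊗ v)) = 1 − 0.21 = 0.79

0.79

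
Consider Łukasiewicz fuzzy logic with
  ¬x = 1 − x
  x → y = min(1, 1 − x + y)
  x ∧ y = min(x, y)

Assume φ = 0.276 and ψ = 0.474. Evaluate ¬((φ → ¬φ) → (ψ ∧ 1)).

¬φ = 1 − 0.276 = 0.724
φ → ¬φ = min(1, 1 − 0.276 + 0.724) = min(1, 1.448) = 1.000
ψ ∧ 1 = min(0.474, 1.000) = 0.474
(φ → ¬φ) → (ψ ∧ 1) = min(1, 1 − 1.000 + 0.474) = min(1, 0.474) = 0.474
¬((φ → ¬φ) → (ψ ∧ 1)) = 1 − 0.474 = 0.526

0.526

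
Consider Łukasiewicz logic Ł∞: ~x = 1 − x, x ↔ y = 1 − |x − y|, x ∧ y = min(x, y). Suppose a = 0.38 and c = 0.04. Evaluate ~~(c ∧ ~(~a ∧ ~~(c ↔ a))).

~a = 1 − 0.38 = 0.62
c ↔ a = 1 − |0.04 − 0.38| = 1 − 0.34 = 0.66
~(c ↔ a) = 1 − 0.66 = 0.34
~~(c ↔ a) = 1 − 0.34 = 0.66
~a ∧ ~~(c ↔ a) = min(0.62, 0.66) = 0.62
~(~a ∧ ~~(c ↔ a)) = 1 − 0.62 = 0.38
c ∧ ~(~a ∧ ~~(c ↔ a)) = min(0.04, 0.38) = 0.04
~(c ∧ ~(~a ∧ ~~(c ↔ a))) = 1 − 0.04 = 0.96
~~(c ∧ ~(~a ∧ ~~(c ↔ a))) = 1 − 0.96 = 0.04

0.04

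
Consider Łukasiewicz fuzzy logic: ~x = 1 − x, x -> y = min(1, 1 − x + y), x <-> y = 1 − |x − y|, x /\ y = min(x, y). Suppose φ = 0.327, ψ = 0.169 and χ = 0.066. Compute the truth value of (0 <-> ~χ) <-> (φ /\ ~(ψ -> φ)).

0.934

~χ = 1 − 0.066 = 0.934
0 <-> ~χ = 1 − |0.000 − 0.934| = 1 − 0.934 = 0.066
ψ -> φ = min(1, 1 − 0.169 + 0.327) = min(1, 1.158) = 1.000
~(ψ -> φ) = 1 − 1.000 = 0.000
φ /\ ~(ψ -> φ) = min(0.327, 0.000) = 0.000
(0 <-> ~χ) <-> (φ /\ ~(ψ -> φ)) = 1 − |0.066 − 0.000| = 1 − 0.066 = 0.934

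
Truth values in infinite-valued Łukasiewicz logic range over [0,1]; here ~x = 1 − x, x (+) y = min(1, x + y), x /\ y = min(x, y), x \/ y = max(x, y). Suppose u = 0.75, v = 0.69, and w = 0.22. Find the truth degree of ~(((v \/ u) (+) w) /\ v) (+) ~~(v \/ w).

1.00

v \/ u = max(0.69, 0.75) = 0.75
(v \/ u) (+) w = min(1, 0.75 + 0.22) = min(1, 0.97) = 0.97
((v \/ u) (+) w) /\ v = min(0.97, 0.69) = 0.69
~(((v \/ u) (+) w) /\ v) = 1 − 0.69 = 0.31
v \/ w = max(0.69, 0.22) = 0.69
~(v \/ w) = 1 − 0.69 = 0.31
~~(v \/ w) = 1 − 0.31 = 0.69
~(((v \/ u) (+) w) /\ v) (+) ~~(v \/ w) = min(1, 0.31 + 0.69) = min(1, 1.00) = 1.00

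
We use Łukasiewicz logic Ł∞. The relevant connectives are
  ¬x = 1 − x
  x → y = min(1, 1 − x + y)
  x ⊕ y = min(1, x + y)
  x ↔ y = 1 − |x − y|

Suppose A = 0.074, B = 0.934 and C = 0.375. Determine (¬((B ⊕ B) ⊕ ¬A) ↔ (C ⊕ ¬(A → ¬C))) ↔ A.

B ⊕ B = min(1, 0.934 + 0.934) = min(1, 1.868) = 1.000
¬A = 1 − 0.074 = 0.926
(B ⊕ B) ⊕ ¬A = min(1, 1.000 + 0.926) = min(1, 1.926) = 1.000
¬((B ⊕ B) ⊕ ¬A) = 1 − 1.000 = 0.000
¬C = 1 − 0.375 = 0.625
A → ¬C = min(1, 1 − 0.074 + 0.625) = min(1, 1.551) = 1.000
¬(A → ¬C) = 1 − 1.000 = 0.000
C ⊕ ¬(A → ¬C) = min(1, 0.375 + 0.000) = min(1, 0.375) = 0.375
¬((B ⊕ B) ⊕ ¬A) ↔ (C ⊕ ¬(A → ¬C)) = 1 − |0.000 − 0.375| = 1 − 0.375 = 0.625
(¬((B ⊕ B) ⊕ ¬A) ↔ (C ⊕ ¬(A → ¬C))) ↔ A = 1 − |0.625 − 0.074| = 1 − 0.551 = 0.449

0.449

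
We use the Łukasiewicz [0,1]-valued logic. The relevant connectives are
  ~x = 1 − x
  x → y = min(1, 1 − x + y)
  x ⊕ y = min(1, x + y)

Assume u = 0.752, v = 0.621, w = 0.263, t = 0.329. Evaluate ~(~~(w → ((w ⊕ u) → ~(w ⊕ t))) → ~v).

0.621

w ⊕ u = min(1, 0.263 + 0.752) = min(1, 1.015) = 1.000
w ⊕ t = min(1, 0.263 + 0.329) = min(1, 0.592) = 0.592
~(w ⊕ t) = 1 − 0.592 = 0.408
(w ⊕ u) → ~(w ⊕ t) = min(1, 1 − 1.000 + 0.408) = min(1, 0.408) = 0.408
w → ((w ⊕ u) → ~(w ⊕ t)) = min(1, 1 − 0.263 + 0.408) = min(1, 1.145) = 1.000
~(w → ((w ⊕ u) → ~(w ⊕ t))) = 1 − 1.000 = 0.000
~~(w → ((w ⊕ u) → ~(w ⊕ t))) = 1 − 0.000 = 1.000
~v = 1 − 0.621 = 0.379
~~(w → ((w ⊕ u) → ~(w ⊕ t))) → ~v = min(1, 1 − 1.000 + 0.379) = min(1, 0.379) = 0.379
~(~~(w → ((w ⊕ u) → ~(w ⊕ t))) → ~v) = 1 − 0.379 = 0.621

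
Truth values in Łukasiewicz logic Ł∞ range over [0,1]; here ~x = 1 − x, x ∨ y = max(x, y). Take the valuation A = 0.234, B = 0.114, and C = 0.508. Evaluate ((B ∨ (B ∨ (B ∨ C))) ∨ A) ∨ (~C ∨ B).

0.508

B ∨ C = max(0.114, 0.508) = 0.508
B ∨ (B ∨ C) = max(0.114, 0.508) = 0.508
B ∨ (B ∨ (B ∨ C)) = max(0.114, 0.508) = 0.508
(B ∨ (B ∨ (B ∨ C))) ∨ A = max(0.508, 0.234) = 0.508
~C = 1 − 0.508 = 0.492
~C ∨ B = max(0.492, 0.114) = 0.492
((B ∨ (B ∨ (B ∨ C))) ∨ A) ∨ (~C ∨ B) = max(0.508, 0.492) = 0.508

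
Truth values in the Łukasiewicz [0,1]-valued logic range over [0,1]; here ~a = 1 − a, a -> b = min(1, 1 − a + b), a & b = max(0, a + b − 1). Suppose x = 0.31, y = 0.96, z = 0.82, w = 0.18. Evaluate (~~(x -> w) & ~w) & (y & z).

0.47

x -> w = min(1, 1 − 0.31 + 0.18) = min(1, 0.87) = 0.87
~(x -> w) = 1 − 0.87 = 0.13
~~(x -> w) = 1 − 0.13 = 0.87
~w = 1 − 0.18 = 0.82
~~(x -> w) & ~w = max(0, 0.87 + 0.82 − 1) = max(0, 0.69) = 0.69
y & z = max(0, 0.96 + 0.82 − 1) = max(0, 0.78) = 0.78
(~~(x -> w) & ~w) & (y & z) = max(0, 0.69 + 0.78 − 1) = max(0, 0.47) = 0.47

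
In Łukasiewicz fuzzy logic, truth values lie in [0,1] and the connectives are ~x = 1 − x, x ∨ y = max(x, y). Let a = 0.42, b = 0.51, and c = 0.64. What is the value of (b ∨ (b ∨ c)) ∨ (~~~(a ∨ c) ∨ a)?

b ∨ c = max(0.51, 0.64) = 0.64
b ∨ (b ∨ c) = max(0.51, 0.64) = 0.64
a ∨ c = max(0.42, 0.64) = 0.64
~(a ∨ c) = 1 − 0.64 = 0.36
~~(a ∨ c) = 1 − 0.36 = 0.64
~~~(a ∨ c) = 1 − 0.64 = 0.36
~~~(a ∨ c) ∨ a = max(0.36, 0.42) = 0.42
(b ∨ (b ∨ c)) ∨ (~~~(a ∨ c) ∨ a) = max(0.64, 0.42) = 0.64

0.64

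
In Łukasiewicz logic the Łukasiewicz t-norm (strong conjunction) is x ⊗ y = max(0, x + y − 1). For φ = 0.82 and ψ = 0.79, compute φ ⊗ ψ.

φ ⊗ ψ = max(0, 0.82 + 0.79 − 1) = max(0, 0.61) = 0.61
For comparison, the Gödel (minimum) t-norm min(x, y) would give 0.79.

0.61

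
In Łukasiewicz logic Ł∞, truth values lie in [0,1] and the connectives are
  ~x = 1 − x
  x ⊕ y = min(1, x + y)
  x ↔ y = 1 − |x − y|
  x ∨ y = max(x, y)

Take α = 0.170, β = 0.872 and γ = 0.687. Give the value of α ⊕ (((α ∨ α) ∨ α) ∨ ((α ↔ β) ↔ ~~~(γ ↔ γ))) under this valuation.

α ∨ α = max(0.170, 0.170) = 0.170
(α ∨ α) ∨ α = max(0.170, 0.170) = 0.170
α ↔ β = 1 − |0.170 − 0.872| = 1 − 0.702 = 0.298
γ ↔ γ = 1 − |0.687 − 0.687| = 1 − 0.000 = 1.000
~(γ ↔ γ) = 1 − 1.000 = 0.000
~~(γ ↔ γ) = 1 − 0.000 = 1.000
~~~(γ ↔ γ) = 1 − 1.000 = 0.000
(α ↔ β) ↔ ~~~(γ ↔ γ) = 1 − |0.298 − 0.000| = 1 − 0.298 = 0.702
((α ∨ α) ∨ α) ∨ ((α ↔ β) ↔ ~~~(γ ↔ γ)) = max(0.170, 0.702) = 0.702
α ⊕ (((α ∨ α) ∨ α) ∨ ((α ↔ β) ↔ ~~~(γ ↔ γ))) = min(1, 0.170 + 0.702) = min(1, 0.872) = 0.872

0.872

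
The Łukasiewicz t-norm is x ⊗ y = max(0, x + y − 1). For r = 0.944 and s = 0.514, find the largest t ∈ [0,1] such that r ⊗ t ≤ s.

0.570

The residuum of the Łukasiewicz t-norm gives the supremum: min(1, 1 − 0.944 + 0.514).
1 − 0.944 + 0.514 = 0.570, so t = min(1, 0.570) = 0.570.
Check: 0.944 ⊗ 0.570 = max(0, 0.514) = 0.514 ≤ 0.514.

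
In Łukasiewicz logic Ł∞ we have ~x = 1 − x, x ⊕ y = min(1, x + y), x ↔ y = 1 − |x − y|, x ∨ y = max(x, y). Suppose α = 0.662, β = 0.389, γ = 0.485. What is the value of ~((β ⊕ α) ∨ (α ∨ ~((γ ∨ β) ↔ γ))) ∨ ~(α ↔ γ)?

0.177

β ⊕ α = min(1, 0.389 + 0.662) = min(1, 1.051) = 1.000
γ ∨ β = max(0.485, 0.389) = 0.485
(γ ∨ β) ↔ γ = 1 − |0.485 − 0.485| = 1 − 0.000 = 1.000
~((γ ∨ β) ↔ γ) = 1 − 1.000 = 0.000
α ∨ ~((γ ∨ β) ↔ γ) = max(0.662, 0.000) = 0.662
(β ⊕ α) ∨ (α ∨ ~((γ ∨ β) ↔ γ)) = max(1.000, 0.662) = 1.000
~((β ⊕ α) ∨ (α ∨ ~((γ ∨ β) ↔ γ))) = 1 − 1.000 = 0.000
α ↔ γ = 1 − |0.662 − 0.485| = 1 − 0.177 = 0.823
~(α ↔ γ) = 1 − 0.823 = 0.177
~((β ⊕ α) ∨ (α ∨ ~((γ ∨ β) ↔ γ))) ∨ ~(α ↔ γ) = max(0.000, 0.177) = 0.177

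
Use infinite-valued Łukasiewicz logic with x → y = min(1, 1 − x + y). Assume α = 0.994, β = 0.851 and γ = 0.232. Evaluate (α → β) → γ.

α → β = min(1, 1 − 0.994 + 0.851) = min(1, 0.857) = 0.857
(α → β) → γ = min(1, 1 − 0.857 + 0.232) = min(1, 0.375) = 0.375

0.375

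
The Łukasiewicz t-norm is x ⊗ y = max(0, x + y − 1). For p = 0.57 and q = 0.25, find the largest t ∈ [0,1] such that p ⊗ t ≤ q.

The residuum of the Łukasiewicz t-norm gives the supremum: min(1, 1 − 0.57 + 0.25).
1 − 0.57 + 0.25 = 0.68, so t = min(1, 0.68) = 0.68.
Check: 0.57 ⊗ 0.68 = max(0, 0.25) = 0.25 ≤ 0.25.

0.68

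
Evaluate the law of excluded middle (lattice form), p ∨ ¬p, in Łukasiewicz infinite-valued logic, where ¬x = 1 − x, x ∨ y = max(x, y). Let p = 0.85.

¬p = 1 − 0.85 = 0.15
p ∨ ¬p = max(0.85, 0.15) = 0.85
(The value 0.85 < 1 shows this instance is not satisfied; not a Ł∞-tautology — its value is max(a, 1−a).)

0.85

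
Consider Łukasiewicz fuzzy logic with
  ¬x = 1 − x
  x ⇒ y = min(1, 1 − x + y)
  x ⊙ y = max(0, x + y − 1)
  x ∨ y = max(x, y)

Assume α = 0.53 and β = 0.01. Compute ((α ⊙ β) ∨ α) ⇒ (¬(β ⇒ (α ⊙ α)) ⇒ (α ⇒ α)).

1.00

α ⊙ β = max(0, 0.53 + 0.01 − 1) = max(0, -0.46) = 0.00
(α ⊙ β) ∨ α = max(0.00, 0.53) = 0.53
α ⊙ α = max(0, 0.53 + 0.53 − 1) = max(0, 0.06) = 0.06
β ⇒ (α ⊙ α) = min(1, 1 − 0.01 + 0.06) = min(1, 1.05) = 1.00
¬(β ⇒ (α ⊙ α)) = 1 − 1.00 = 0.00
α ⇒ α = min(1, 1 − 0.53 + 0.53) = min(1, 1.00) = 1.00
¬(β ⇒ (α ⊙ α)) ⇒ (α ⇒ α) = min(1, 1 − 0.00 + 1.00) = min(1, 2.00) = 1.00
((α ⊙ β) ∨ α) ⇒ (¬(β ⇒ (α ⊙ α)) ⇒ (α ⇒ α)) = min(1, 1 − 0.53 + 1.00) = min(1, 1.47) = 1.00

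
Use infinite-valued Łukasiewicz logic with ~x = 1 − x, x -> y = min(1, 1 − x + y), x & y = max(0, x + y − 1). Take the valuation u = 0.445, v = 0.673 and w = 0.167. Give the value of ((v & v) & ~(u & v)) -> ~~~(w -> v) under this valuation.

0.772

v & v = max(0, 0.673 + 0.673 − 1) = max(0, 0.346) = 0.346
u & v = max(0, 0.445 + 0.673 − 1) = max(0, 0.118) = 0.118
~(u & v) = 1 − 0.118 = 0.882
(v & v) & ~(u & v) = max(0, 0.346 + 0.882 − 1) = max(0, 0.228) = 0.228
w -> v = min(1, 1 − 0.167 + 0.673) = min(1, 1.506) = 1.000
~(w -> v) = 1 − 1.000 = 0.000
~~(w -> v) = 1 − 0.000 = 1.000
~~~(w -> v) = 1 − 1.000 = 0.000
((v & v) & ~(u & v)) -> ~~~(w -> v) = min(1, 1 − 0.228 + 0.000) = min(1, 0.772) = 0.772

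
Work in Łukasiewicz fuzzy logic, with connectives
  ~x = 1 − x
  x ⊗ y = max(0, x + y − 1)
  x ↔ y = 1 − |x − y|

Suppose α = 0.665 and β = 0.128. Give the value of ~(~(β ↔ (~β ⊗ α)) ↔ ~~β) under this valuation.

~β = 1 − 0.128 = 0.872
~β ⊗ α = max(0, 0.872 + 0.665 − 1) = max(0, 0.537) = 0.537
β ↔ (~β ⊗ α) = 1 − |0.128 − 0.537| = 1 − 0.409 = 0.591
~(β ↔ (~β ⊗ α)) = 1 − 0.591 = 0.409
~~β = 1 − 0.872 = 0.128
~(β ↔ (~β ⊗ α)) ↔ ~~β = 1 − |0.409 − 0.128| = 1 − 0.281 = 0.719
~(~(β ↔ (~β ⊗ α)) ↔ ~~β) = 1 − 0.719 = 0.281

0.281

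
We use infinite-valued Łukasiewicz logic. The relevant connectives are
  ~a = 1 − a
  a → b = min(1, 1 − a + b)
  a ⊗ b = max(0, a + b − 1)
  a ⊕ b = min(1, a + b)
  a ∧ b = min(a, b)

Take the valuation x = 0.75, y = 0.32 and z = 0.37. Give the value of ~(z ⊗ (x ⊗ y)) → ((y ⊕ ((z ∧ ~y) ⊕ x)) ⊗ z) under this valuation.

x ⊗ y = max(0, 0.75 + 0.32 − 1) = max(0, 0.07) = 0.07
z ⊗ (x ⊗ y) = max(0, 0.37 + 0.07 − 1) = max(0, -0.56) = 0.00
~(z ⊗ (x ⊗ y)) = 1 − 0.00 = 1.00
~y = 1 − 0.32 = 0.68
z ∧ ~y = min(0.37, 0.68) = 0.37
(z ∧ ~y) ⊕ x = min(1, 0.37 + 0.75) = min(1, 1.12) = 1.00
y ⊕ ((z ∧ ~y) ⊕ x) = min(1, 0.32 + 1.00) = min(1, 1.32) = 1.00
(y ⊕ ((z ∧ ~y) ⊕ x)) ⊗ z = max(0, 1.00 + 0.37 − 1) = max(0, 0.37) = 0.37
~(z ⊗ (x ⊗ y)) → ((y ⊕ ((z ∧ ~y) ⊕ x)) ⊗ z) = min(1, 1 − 1.00 + 0.37) = min(1, 0.37) = 0.37

0.37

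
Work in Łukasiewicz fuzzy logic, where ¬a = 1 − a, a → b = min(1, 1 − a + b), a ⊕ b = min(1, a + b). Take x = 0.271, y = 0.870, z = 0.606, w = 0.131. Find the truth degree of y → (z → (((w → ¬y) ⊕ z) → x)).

0.795

¬y = 1 − 0.870 = 0.130
w → ¬y = min(1, 1 − 0.131 + 0.130) = min(1, 0.999) = 0.999
(w → ¬y) ⊕ z = min(1, 0.999 + 0.606) = min(1, 1.605) = 1.000
((w → ¬y) ⊕ z) → x = min(1, 1 − 1.000 + 0.271) = min(1, 0.271) = 0.271
z → (((w → ¬y) ⊕ z) → x) = min(1, 1 − 0.606 + 0.271) = min(1, 0.665) = 0.665
y → (z → (((w → ¬y) ⊕ z) → x)) = min(1, 1 − 0.870 + 0.665) = min(1, 0.795) = 0.795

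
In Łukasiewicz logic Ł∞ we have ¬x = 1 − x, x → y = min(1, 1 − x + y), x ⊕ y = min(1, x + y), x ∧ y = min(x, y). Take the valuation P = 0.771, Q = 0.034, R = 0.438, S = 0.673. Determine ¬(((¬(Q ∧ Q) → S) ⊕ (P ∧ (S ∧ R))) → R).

0.562

Q ∧ Q = min(0.034, 0.034) = 0.034
¬(Q ∧ Q) = 1 − 0.034 = 0.966
¬(Q ∧ Q) → S = min(1, 1 − 0.966 + 0.673) = min(1, 0.707) = 0.707
S ∧ R = min(0.673, 0.438) = 0.438
P ∧ (S ∧ R) = min(0.771, 0.438) = 0.438
(¬(Q ∧ Q) → S) ⊕ (P ∧ (S ∧ R)) = min(1, 0.707 + 0.438) = min(1, 1.145) = 1.000
((¬(Q ∧ Q) → S) ⊕ (P ∧ (S ∧ R))) → R = min(1, 1 − 1.000 + 0.438) = min(1, 0.438) = 0.438
¬(((¬(Q ∧ Q) → S) ⊕ (P ∧ (S ∧ R))) → R) = 1 − 0.438 = 0.562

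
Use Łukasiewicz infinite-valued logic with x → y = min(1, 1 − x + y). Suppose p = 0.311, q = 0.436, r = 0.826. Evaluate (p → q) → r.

0.826

p → q = min(1, 1 − 0.311 + 0.436) = min(1, 1.125) = 1.000
(p → q) → r = min(1, 1 − 1.000 + 0.826) = min(1, 0.826) = 0.826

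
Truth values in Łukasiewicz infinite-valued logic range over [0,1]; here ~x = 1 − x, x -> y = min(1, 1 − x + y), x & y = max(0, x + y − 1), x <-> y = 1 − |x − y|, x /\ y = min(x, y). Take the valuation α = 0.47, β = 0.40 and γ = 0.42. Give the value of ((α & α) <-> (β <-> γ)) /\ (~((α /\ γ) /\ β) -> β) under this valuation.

0.02

α & α = max(0, 0.47 + 0.47 − 1) = max(0, -0.06) = 0.00
β <-> γ = 1 − |0.40 − 0.42| = 1 − 0.02 = 0.98
(α & α) <-> (β <-> γ) = 1 − |0.00 − 0.98| = 1 − 0.98 = 0.02
α /\ γ = min(0.47, 0.42) = 0.42
(α /\ γ) /\ β = min(0.42, 0.40) = 0.40
~((α /\ γ) /\ β) = 1 − 0.40 = 0.60
~((α /\ γ) /\ β) -> β = min(1, 1 − 0.60 + 0.40) = min(1, 0.80) = 0.80
((α & α) <-> (β <-> γ)) /\ (~((α /\ γ) /\ β) -> β) = min(0.02, 0.80) = 0.02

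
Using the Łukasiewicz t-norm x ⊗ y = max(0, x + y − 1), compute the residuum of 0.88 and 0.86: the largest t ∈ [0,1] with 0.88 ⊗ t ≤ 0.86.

0.98

The residuum of the Łukasiewicz t-norm gives the supremum: min(1, 1 − 0.88 + 0.86).
1 − 0.88 + 0.86 = 0.98, so t = min(1, 0.98) = 0.98.
Check: 0.88 ⊗ 0.98 = max(0, 0.86) = 0.86 ≤ 0.86.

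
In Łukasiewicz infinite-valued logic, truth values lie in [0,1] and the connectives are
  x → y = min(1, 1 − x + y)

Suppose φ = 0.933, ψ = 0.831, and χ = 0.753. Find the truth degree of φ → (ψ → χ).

ψ → χ = min(1, 1 − 0.831 + 0.753) = min(1, 0.922) = 0.922
φ → (ψ → χ) = min(1, 1 − 0.933 + 0.922) = min(1, 0.989) = 0.989

0.989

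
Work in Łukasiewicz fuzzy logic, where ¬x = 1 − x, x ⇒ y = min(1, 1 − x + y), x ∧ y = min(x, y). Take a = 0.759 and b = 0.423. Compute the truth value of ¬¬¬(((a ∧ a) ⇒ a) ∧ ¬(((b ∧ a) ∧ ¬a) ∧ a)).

0.241

a ∧ a = min(0.759, 0.759) = 0.759
(a ∧ a) ⇒ a = min(1, 1 − 0.759 + 0.759) = min(1, 1.000) = 1.000
b ∧ a = min(0.423, 0.759) = 0.423
¬a = 1 − 0.759 = 0.241
(b ∧ a) ∧ ¬a = min(0.423, 0.241) = 0.241
((b ∧ a) ∧ ¬a) ∧ a = min(0.241, 0.759) = 0.241
¬(((b ∧ a) ∧ ¬a) ∧ a) = 1 − 0.241 = 0.759
((a ∧ a) ⇒ a) ∧ ¬(((b ∧ a) ∧ ¬a) ∧ a) = min(1.000, 0.759) = 0.759
¬(((a ∧ a) ⇒ a) ∧ ¬(((b ∧ a) ∧ ¬a) ∧ a)) = 1 − 0.759 = 0.241
¬¬(((a ∧ a) ⇒ a) ∧ ¬(((b ∧ a) ∧ ¬a) ∧ a)) = 1 − 0.241 = 0.759
¬¬¬(((a ∧ a) ⇒ a) ∧ ¬(((b ∧ a) ∧ ¬a) ∧ a)) = 1 − 0.759 = 0.241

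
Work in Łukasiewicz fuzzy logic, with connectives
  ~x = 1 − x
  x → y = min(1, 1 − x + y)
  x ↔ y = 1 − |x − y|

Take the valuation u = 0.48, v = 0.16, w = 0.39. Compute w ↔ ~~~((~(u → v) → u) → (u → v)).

u → v = min(1, 1 − 0.48 + 0.16) = min(1, 0.68) = 0.68
~(u → v) = 1 − 0.68 = 0.32
~(u → v) → u = min(1, 1 − 0.32 + 0.48) = min(1, 1.16) = 1.00
(~(u → v) → u) → (u → v) = min(1, 1 − 1.00 + 0.68) = min(1, 0.68) = 0.68
~((~(u → v) → u) → (u → v)) = 1 − 0.68 = 0.32
~~((~(u → v) → u) → (u → v)) = 1 − 0.32 = 0.68
~~~((~(u → v) → u) → (u → v)) = 1 − 0.68 = 0.32
w ↔ ~~~((~(u → v) → u) → (u → v)) = 1 − |0.39 − 0.32| = 1 − 0.07 = 0.93

0.93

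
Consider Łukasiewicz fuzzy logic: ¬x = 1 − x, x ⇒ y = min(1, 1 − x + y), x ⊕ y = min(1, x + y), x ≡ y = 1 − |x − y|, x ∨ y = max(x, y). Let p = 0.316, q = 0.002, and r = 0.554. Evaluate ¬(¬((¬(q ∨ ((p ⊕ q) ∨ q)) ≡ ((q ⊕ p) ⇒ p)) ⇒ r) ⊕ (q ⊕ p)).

0.552

p ⊕ q = min(1, 0.316 + 0.002) = min(1, 0.318) = 0.318
(p ⊕ q) ∨ q = max(0.318, 0.002) = 0.318
q ∨ ((p ⊕ q) ∨ q) = max(0.002, 0.318) = 0.318
¬(q ∨ ((p ⊕ q) ∨ q)) = 1 − 0.318 = 0.682
q ⊕ p = min(1, 0.002 + 0.316) = min(1, 0.318) = 0.318
(q ⊕ p) ⇒ p = min(1, 1 − 0.318 + 0.316) = min(1, 0.998) = 0.998
¬(q ∨ ((p ⊕ q) ∨ q)) ≡ ((q ⊕ p) ⇒ p) = 1 − |0.682 − 0.998| = 1 − 0.316 = 0.684
(¬(q ∨ ((p ⊕ q) ∨ q)) ≡ ((q ⊕ p) ⇒ p)) ⇒ r = min(1, 1 − 0.684 + 0.554) = min(1, 0.870) = 0.870
¬((¬(q ∨ ((p ⊕ q) ∨ q)) ≡ ((q ⊕ p) ⇒ p)) ⇒ r) = 1 − 0.870 = 0.130
¬((¬(q ∨ ((p ⊕ q) ∨ q)) ≡ ((q ⊕ p) ⇒ p)) ⇒ r) ⊕ (q ⊕ p) = min(1, 0.130 + 0.318) = min(1, 0.448) = 0.448
¬(¬((¬(q ∨ ((p ⊕ q) ∨ q)) ≡ ((q ⊕ p) ⇒ p)) ⇒ r) ⊕ (q ⊕ p)) = 1 − 0.448 = 0.552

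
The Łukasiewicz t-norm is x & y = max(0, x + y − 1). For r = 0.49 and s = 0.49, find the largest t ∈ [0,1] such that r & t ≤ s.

The residuum of the Łukasiewicz t-norm gives the supremum: min(1, 1 − 0.49 + 0.49).
1 − 0.49 + 0.49 = 1.00, so t = min(1, 1.00) = 1.00.
Check: 0.49 & 1.00 = max(0, 0.49) = 0.49 ≤ 0.49.

1.00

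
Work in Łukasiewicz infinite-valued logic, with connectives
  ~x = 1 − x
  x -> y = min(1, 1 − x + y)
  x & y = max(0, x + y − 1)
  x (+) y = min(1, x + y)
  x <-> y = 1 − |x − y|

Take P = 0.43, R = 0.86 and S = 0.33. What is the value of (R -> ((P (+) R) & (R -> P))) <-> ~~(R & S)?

P (+) R = min(1, 0.43 + 0.86) = min(1, 1.29) = 1.00
R -> P = min(1, 1 − 0.86 + 0.43) = min(1, 0.57) = 0.57
(P (+) R) & (R -> P) = max(0, 1.00 + 0.57 − 1) = max(0, 0.57) = 0.57
R -> ((P (+) R) & (R -> P)) = min(1, 1 − 0.86 + 0.57) = min(1, 0.71) = 0.71
R & S = max(0, 0.86 + 0.33 − 1) = max(0, 0.19) = 0.19
~(R & S) = 1 − 0.19 = 0.81
~~(R & S) = 1 − 0.81 = 0.19
(R -> ((P (+) R) & (R -> P))) <-> ~~(R & S) = 1 − |0.71 − 0.19| = 1 − 0.52 = 0.48

0.48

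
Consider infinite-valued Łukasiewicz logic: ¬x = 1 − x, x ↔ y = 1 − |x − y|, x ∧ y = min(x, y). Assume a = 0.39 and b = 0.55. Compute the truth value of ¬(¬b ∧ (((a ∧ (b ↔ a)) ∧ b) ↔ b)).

0.55

¬b = 1 − 0.55 = 0.45
b ↔ a = 1 − |0.55 − 0.39| = 1 − 0.16 = 0.84
a ∧ (b ↔ a) = min(0.39, 0.84) = 0.39
(a ∧ (b ↔ a)) ∧ b = min(0.39, 0.55) = 0.39
((a ∧ (b ↔ a)) ∧ b) ↔ b = 1 − |0.39 − 0.55| = 1 − 0.16 = 0.84
¬b ∧ (((a ∧ (b ↔ a)) ∧ b) ↔ b) = min(0.45, 0.84) = 0.45
¬(¬b ∧ (((a ∧ (b ↔ a)) ∧ b) ↔ b)) = 1 − 0.45 = 0.55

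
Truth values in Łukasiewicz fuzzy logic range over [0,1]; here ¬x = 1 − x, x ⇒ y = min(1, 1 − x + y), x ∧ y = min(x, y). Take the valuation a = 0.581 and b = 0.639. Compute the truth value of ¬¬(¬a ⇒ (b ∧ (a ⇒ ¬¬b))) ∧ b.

0.639

¬a = 1 − 0.581 = 0.419
¬b = 1 − 0.639 = 0.361
¬¬b = 1 − 0.361 = 0.639
a ⇒ ¬¬b = min(1, 1 − 0.581 + 0.639) = min(1, 1.058) = 1.000
b ∧ (a ⇒ ¬¬b) = min(0.639, 1.000) = 0.639
¬a ⇒ (b ∧ (a ⇒ ¬¬b)) = min(1, 1 − 0.419 + 0.639) = min(1, 1.220) = 1.000
¬(¬a ⇒ (b ∧ (a ⇒ ¬¬b))) = 1 − 1.000 = 0.000
¬¬(¬a ⇒ (b ∧ (a ⇒ ¬¬b))) = 1 − 0.000 = 1.000
¬¬(¬a ⇒ (b ∧ (a ⇒ ¬¬b))) ∧ b = min(1.000, 0.639) = 0.639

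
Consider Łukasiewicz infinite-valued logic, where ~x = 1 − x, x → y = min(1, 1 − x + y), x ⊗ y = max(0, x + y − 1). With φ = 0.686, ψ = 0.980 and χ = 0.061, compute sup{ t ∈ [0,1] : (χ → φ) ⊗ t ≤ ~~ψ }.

χ → φ = min(1, 1 − 0.061 + 0.686) = min(1, 1.625) = 1.000
So the left factor is χ → φ = 1.000.
~ψ = 1 − 0.980 = 0.020
~~ψ = 1 − 0.020 = 0.980
So the right-hand bound is ~~ψ = 0.980.
The residuum of the Łukasiewicz t-norm gives the supremum: min(1, 1 − 1.000 + 0.980).
1 − 1.000 + 0.980 = 0.980, so t = min(1, 0.980) = 0.980.
Check: 1.000 ⊗ 0.980 = max(0, 0.980) = 0.980 ≤ 0.980.

0.980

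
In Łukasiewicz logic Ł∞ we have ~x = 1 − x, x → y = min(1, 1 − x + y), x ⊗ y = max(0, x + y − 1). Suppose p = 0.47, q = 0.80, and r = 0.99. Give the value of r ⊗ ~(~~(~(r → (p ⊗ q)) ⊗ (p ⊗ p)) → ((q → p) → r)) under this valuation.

p ⊗ q = max(0, 0.47 + 0.80 − 1) = max(0, 0.27) = 0.27
r → (p ⊗ q) = min(1, 1 − 0.99 + 0.27) = min(1, 0.28) = 0.28
~(r → (p ⊗ q)) = 1 − 0.28 = 0.72
p ⊗ p = max(0, 0.47 + 0.47 − 1) = max(0, -0.06) = 0.00
~(r → (p ⊗ q)) ⊗ (p ⊗ p) = max(0, 0.72 + 0.00 − 1) = max(0, -0.28) = 0.00
~(~(r → (p ⊗ q)) ⊗ (p ⊗ p)) = 1 − 0.00 = 1.00
~~(~(r → (p ⊗ q)) ⊗ (p ⊗ p)) = 1 − 1.00 = 0.00
q → p = min(1, 1 − 0.80 + 0.47) = min(1, 0.67) = 0.67
(q → p) → r = min(1, 1 − 0.67 + 0.99) = min(1, 1.32) = 1.00
~~(~(r → (p ⊗ q)) ⊗ (p ⊗ p)) → ((q → p) → r) = min(1, 1 − 0.00 + 1.00) = min(1, 2.00) = 1.00
~(~~(~(r → (p ⊗ q)) ⊗ (p ⊗ p)) → ((q → p) → r)) = 1 − 1.00 = 0.00
r ⊗ ~(~~(~(r → (p ⊗ q)) ⊗ (p ⊗ p)) → ((q → p) → r)) = max(0, 0.99 + 0.00 − 1) = max(0, -0.01) = 0.00

0.00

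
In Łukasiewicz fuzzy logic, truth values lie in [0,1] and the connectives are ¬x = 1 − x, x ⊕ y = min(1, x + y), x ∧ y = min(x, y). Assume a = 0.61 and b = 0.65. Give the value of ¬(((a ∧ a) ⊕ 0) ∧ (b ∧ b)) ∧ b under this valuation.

a ∧ a = min(0.61, 0.61) = 0.61
(a ∧ a) ⊕ 0 = min(1, 0.61 + 0.00) = min(1, 0.61) = 0.61
b ∧ b = min(0.65, 0.65) = 0.65
((a ∧ a) ⊕ 0) ∧ (b ∧ b) = min(0.61, 0.65) = 0.61
¬(((a ∧ a) ⊕ 0) ∧ (b ∧ b)) = 1 − 0.61 = 0.39
¬(((a ∧ a) ⊕ 0) ∧ (b ∧ b)) ∧ b = min(0.39, 0.65) = 0.39

0.39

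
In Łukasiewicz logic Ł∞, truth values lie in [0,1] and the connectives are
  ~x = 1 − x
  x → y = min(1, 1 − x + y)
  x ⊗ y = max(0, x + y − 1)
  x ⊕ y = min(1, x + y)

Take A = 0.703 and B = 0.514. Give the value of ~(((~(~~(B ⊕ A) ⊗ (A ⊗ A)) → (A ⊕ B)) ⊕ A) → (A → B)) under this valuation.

B ⊕ A = min(1, 0.514 + 0.703) = min(1, 1.217) = 1.000
~(B ⊕ A) = 1 − 1.000 = 0.000
~~(B ⊕ A) = 1 − 0.000 = 1.000
A ⊗ A = max(0, 0.703 + 0.703 − 1) = max(0, 0.406) = 0.406
~~(B ⊕ A) ⊗ (A ⊗ A) = max(0, 1.000 + 0.406 − 1) = max(0, 0.406) = 0.406
~(~~(B ⊕ A) ⊗ (A ⊗ A)) = 1 − 0.406 = 0.594
A ⊕ B = min(1, 0.703 + 0.514) = min(1, 1.217) = 1.000
~(~~(B ⊕ A) ⊗ (A ⊗ A)) → (A ⊕ B) = min(1, 1 − 0.594 + 1.000) = min(1, 1.406) = 1.000
(~(~~(B ⊕ A) ⊗ (A ⊗ A)) → (A ⊕ B)) ⊕ A = min(1, 1.000 + 0.703) = min(1, 1.703) = 1.000
A → B = min(1, 1 − 0.703 + 0.514) = min(1, 0.811) = 0.811
((~(~~(B ⊕ A) ⊗ (A ⊗ A)) → (A ⊕ B)) ⊕ A) → (A → B) = min(1, 1 − 1.000 + 0.811) = min(1, 0.811) = 0.811
~(((~(~~(B ⊕ A) ⊗ (A ⊗ A)) → (A ⊕ B)) ⊕ A) → (A → B)) = 1 − 0.811 = 0.189

0.189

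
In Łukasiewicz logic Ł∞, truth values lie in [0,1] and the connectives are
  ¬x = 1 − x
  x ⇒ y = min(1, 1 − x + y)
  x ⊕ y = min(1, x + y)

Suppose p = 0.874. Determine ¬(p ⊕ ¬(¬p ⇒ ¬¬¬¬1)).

¬p = 1 − 0.874 = 0.126
¬1 = 1 − 1.000 = 0.000
¬¬1 = 1 − 0.000 = 1.000
¬¬¬1 = 1 − 1.000 = 0.000
¬¬¬¬1 = 1 − 0.000 = 1.000
¬p ⇒ ¬¬¬¬1 = min(1, 1 − 0.126 + 1.000) = min(1, 1.874) = 1.000
¬(¬p ⇒ ¬¬¬¬1) = 1 − 1.000 = 0.000
p ⊕ ¬(¬p ⇒ ¬¬¬¬1) = min(1, 0.874 + 0.000) = min(1, 0.874) = 0.874
¬(p ⊕ ¬(¬p ⇒ ¬¬¬¬1)) = 1 − 0.874 = 0.126

0.126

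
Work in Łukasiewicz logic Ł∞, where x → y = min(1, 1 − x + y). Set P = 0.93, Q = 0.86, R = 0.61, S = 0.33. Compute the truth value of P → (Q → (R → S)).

R → S = min(1, 1 − 0.61 + 0.33) = min(1, 0.72) = 0.72
Q → (R → S) = min(1, 1 − 0.86 + 0.72) = min(1, 0.86) = 0.86
P → (Q → (R → S)) = min(1, 1 − 0.93 + 0.86) = min(1, 0.93) = 0.93

0.93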